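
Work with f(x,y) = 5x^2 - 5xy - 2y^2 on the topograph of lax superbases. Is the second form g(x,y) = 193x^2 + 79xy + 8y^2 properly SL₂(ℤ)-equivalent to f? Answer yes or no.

D₁ = 65, D₂ = 65
river cycle of f (length 6): (-2, 5, 5), (5, 5, -2), (-2, 7, 2), (2, 5, -5), (-5, 5, 2), (2, 7, -2)
river cycle of g (length 6): (-2, 7, 2), (2, 5, -5), (-5, 5, 2), (2, 7, -2), (-2, 5, 5), (5, 5, -2)
cycles coincide ⇒ equivalent

yes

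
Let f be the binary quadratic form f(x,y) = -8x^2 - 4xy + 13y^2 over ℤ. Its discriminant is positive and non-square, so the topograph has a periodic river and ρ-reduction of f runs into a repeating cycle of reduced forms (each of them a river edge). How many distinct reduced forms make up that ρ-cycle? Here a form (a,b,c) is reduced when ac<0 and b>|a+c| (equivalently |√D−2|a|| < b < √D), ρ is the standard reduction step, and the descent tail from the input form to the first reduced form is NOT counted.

D = 432, ⌊√D⌋ = 20
descent: ρ → (13,4,-8)
descent: ρ → (-8,12,9)  [lands on river]
river: ρ → (9,6,-11)
river: ρ → (-11,16,4)
river: ρ → (4,16,-11)
river: ρ → (-11,6,9)
river: ρ → (9,12,-8)
river: ρ → (-8,20,1)
river: ρ → (1,20,-8)
ρ-cycle length = 8 (tail of 2 descent steps not counted)

8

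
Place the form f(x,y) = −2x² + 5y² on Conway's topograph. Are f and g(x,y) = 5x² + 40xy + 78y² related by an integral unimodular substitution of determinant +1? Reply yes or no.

D₁ = 40, D₂ = 40
river cycle of f (length 6): (-2, 4, 3), (3, 2, -3), (-3, 4, 2), (2, 4, -3), (-3, 2, 3), (3, 4, -2)
river cycle of g (length 6): (-2, 4, 3), (3, 2, -3), (-3, 4, 2), (2, 4, -3), (-3, 2, 3), (3, 4, -2)
cycles coincide ⇒ equivalent

yes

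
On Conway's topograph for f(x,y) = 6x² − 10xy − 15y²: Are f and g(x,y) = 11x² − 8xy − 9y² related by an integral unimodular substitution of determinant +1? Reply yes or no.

D₁ = 460, D₂ = 460
river cycle of f (length 10): (-15, 10, 6), (6, 14, -11), (-11, 8, 9), (9, 10, -10), (-10, 10, 9), (9, 8, -11), (-11, 14, 6), (6, 10, -15), (-15, 20, 1), (1, 20, -15)
river cycle of g (length 10): (-9, 8, 11), (11, 14, -6), (-6, 10, 15), (15, 20, -1), (-1, 20, 15), (15, 10, -6), (-6, 14, 11), (11, 8, -9), (-9, 10, 10), (10, 10, -9)
cycles differ ⇒ inequivalent

no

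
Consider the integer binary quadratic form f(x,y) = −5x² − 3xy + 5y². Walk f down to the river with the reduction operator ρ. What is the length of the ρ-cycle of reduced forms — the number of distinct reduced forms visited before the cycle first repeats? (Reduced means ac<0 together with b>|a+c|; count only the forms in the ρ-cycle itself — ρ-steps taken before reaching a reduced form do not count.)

D = 109, ⌊√D⌋ = 10
descent: ρ → (5,3,-5)  [lands on river]
river: ρ → (-5,7,3)
river: ρ → (3,5,-7)
river: ρ → (-7,9,1)
river: ρ → (1,9,-7)
river: ρ → (-7,5,3)
river: ρ → (3,7,-5)
river: ρ → (-5,3,5)
river: ρ → (5,7,-3)
river: ρ → (-3,5,7)
river: ρ → (7,9,-1)
river: ρ → (-1,9,7)
river: ρ → (7,5,-3)
river: ρ → (-3,7,5)
ρ-cycle length = 14 (tail of 1 descent step not counted)

14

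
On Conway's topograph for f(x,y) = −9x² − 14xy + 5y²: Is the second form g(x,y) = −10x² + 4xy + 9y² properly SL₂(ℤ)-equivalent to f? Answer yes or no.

D₁ = 376, D₂ = 376
river cycle of f (length 16): (5, 14, -9), (-9, 4, 10), (10, 16, -3), (-3, 14, 15), (15, 16, -2), (-2, 16, 15), (15, 14, -3), (-3, 16, 10), (10, 4, -9), (-9, 14, 5), … (6 more)
river cycle of g (length 16): (9, 14, -5), (-5, 16, 6), (6, 8, -13), (-13, 18, 1), (1, 18, -13), (-13, 8, 6), (6, 16, -5), (-5, 14, 9), (9, 4, -10), (-10, 16, 3), … (6 more)
cycles differ ⇒ inequivalent

no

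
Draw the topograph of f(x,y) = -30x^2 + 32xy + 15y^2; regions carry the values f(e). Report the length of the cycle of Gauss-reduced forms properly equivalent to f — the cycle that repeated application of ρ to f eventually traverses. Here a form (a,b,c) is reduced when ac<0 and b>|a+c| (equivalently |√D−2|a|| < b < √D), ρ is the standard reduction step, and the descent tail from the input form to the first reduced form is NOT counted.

D = 2824, ⌊√D⌋ = 53
river: ρ → (15,28,-34)
river: ρ → (-34,40,9)
river: ρ → (9,50,-9)
river: ρ → (-9,40,34)
river: ρ → (34,28,-15)
river: ρ → (-15,32,30)
river: ρ → (30,28,-17)
river: ρ → (-17,40,18)
river: ρ → (18,32,-25)
river: ρ → (-25,18,25)
river: ρ → (25,32,-18)
river: ρ → (-18,40,17)
river: ρ → (17,28,-30)
river: ρ → (-30,32,15)
ρ-cycle length = 14 (tail of 0 descent steps not counted)

14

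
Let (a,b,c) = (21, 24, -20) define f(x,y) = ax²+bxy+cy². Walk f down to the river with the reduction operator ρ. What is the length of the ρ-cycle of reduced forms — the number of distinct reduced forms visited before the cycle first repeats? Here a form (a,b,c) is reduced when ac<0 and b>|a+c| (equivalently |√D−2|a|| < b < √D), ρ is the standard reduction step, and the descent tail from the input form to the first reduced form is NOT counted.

D = 2256, ⌊√D⌋ = 47
river: ρ → (-20,16,25)
river: ρ → (25,34,-11)
river: ρ → (-11,32,28)
river: ρ → (28,24,-15)
river: ρ → (-15,36,16)
river: ρ → (16,28,-23)
river: ρ → (-23,18,21)
river: ρ → (21,24,-20)
ρ-cycle length = 8 (tail of 0 descent steps not counted)

8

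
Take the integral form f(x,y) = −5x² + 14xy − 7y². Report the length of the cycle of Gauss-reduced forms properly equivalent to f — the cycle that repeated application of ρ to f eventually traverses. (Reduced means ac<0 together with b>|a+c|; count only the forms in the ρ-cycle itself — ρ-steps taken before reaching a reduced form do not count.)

D = 56, ⌊√D⌋ = 7
descent: ρ → (-7,0,2)
descent: ρ → (2,4,-5)  [lands on river]
river: ρ → (-5,6,1)
river: ρ → (1,6,-5)
river: ρ → (-5,4,2)
ρ-cycle length = 4 (tail of 2 descent steps not counted)

4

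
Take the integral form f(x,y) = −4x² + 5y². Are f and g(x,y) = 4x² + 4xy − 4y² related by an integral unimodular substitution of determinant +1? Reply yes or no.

D₁ = 80, D₂ = 80
river cycle of f (length 2): (-4, 8, 1), (1, 8, -4)
river cycle of g (length 2): (-4, 4, 4), (4, 4, -4)
cycles differ ⇒ inequivalent

no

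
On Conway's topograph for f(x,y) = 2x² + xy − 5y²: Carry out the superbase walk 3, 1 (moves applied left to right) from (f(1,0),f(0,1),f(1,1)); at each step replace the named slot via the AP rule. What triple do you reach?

start (2,-5,-2) = (f(1,0),f(0,1),f(1,1))
replace slot 3: 2·(2+(-5)) − (-2) = -4 → (2,-5,-4)
replace slot 1: 2·((-5)+(-4)) − 2 = -20 → (-20,-5,-4)

-20,-5,-4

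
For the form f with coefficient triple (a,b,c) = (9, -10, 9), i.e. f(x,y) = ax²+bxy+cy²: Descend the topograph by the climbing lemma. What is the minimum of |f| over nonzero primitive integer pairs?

translate: b→8 (≡-10 mod 18), so (9,-10,9)→(9,8,8)
flip: (9,8,8)→(8,-8,9)
translate: b→8 (≡-8 mod 16), so (8,-8,9)→(8,8,9)
reduced (well bottom): (8,8,9) with a≤c, −a<b≤a
well minimum = a = 8

8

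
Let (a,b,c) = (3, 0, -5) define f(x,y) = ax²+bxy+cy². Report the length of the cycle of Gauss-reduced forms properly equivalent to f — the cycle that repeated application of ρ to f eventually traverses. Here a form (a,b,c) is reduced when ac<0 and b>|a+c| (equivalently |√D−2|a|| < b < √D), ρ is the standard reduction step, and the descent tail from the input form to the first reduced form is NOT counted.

D = 60, ⌊√D⌋ = 7
descent: ρ → (-5,0,3)
descent: ρ → (3,6,-2)  [lands on river]
river: ρ → (-2,6,3)
ρ-cycle length = 2 (tail of 2 descent steps not counted)

2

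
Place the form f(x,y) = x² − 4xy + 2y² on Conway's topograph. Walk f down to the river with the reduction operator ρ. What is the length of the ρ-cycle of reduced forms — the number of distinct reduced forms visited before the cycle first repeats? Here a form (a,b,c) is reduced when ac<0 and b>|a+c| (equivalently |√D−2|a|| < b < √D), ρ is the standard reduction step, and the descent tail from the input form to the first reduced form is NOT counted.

D = 8, ⌊√D⌋ = 2
descent: ρ → (2,0,-1)
descent: ρ → (-1,2,1)  [lands on river]
river: ρ → (1,2,-1)
ρ-cycle length = 2 (tail of 2 descent steps not counted)

2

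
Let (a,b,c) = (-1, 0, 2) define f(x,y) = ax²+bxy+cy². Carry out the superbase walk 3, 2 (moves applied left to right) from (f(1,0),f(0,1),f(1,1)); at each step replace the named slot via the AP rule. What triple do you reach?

start (-1,2,1) = (f(1,0),f(0,1),f(1,1))
replace slot 3: 2·((-1)+2) − 1 = 1 → (-1,2,1)
replace slot 2: 2·((-1)+1) − 2 = -2 → (-1,-2,1)

-1,-2,1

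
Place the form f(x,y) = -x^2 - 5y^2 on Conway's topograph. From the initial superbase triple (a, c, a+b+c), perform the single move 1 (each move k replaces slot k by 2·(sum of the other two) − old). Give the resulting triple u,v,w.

start (-1,-5,-6) = (f(1,0),f(0,1),f(1,1))
replace slot 1: 2·((-5)+(-6)) − (-1) = -21 → (-21,-5,-6)

-21,-5,-6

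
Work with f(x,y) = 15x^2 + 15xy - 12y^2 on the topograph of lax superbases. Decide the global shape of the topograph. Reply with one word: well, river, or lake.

D = b²−4ac = 15² − 4·15·(-12) = 945
D > 0 non-square ⇒ indefinite ⇒ periodic river

river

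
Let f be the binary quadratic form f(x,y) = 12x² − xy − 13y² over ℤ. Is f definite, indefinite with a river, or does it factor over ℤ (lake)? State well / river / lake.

D = b²−4ac = (-1)² − 4·12·(-13) = 625
D = 25² is a perfect square ⇒ form factors over ℤ ⇒ lakes

lake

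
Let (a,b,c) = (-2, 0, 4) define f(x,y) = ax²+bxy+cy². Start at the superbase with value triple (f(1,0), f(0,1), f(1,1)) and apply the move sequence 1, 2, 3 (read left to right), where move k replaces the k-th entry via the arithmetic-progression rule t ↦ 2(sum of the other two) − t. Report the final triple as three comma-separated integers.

start (-2,4,2) = (f(1,0),f(0,1),f(1,1))
replace slot 1: 2·(4+2) − (-2) = 14 → (14,4,2)
replace slot 2: 2·(14+2) − 4 = 28 → (14,28,2)
replace slot 3: 2·(14+28) − 2 = 82 → (14,28,82)

14,28,82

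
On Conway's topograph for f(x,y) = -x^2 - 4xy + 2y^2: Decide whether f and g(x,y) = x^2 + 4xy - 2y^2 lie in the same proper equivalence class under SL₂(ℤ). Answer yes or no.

D₁ = 24, D₂ = 24
river cycle of f (length 2): (2, 4, -1), (-1, 4, 2)
river cycle of g (length 2): (-2, 4, 1), (1, 4, -2)
cycles differ ⇒ inequivalent

no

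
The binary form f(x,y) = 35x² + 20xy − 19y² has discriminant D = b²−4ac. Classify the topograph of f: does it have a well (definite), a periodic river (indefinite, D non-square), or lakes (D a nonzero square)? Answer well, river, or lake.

D = b²−4ac = 20² − 4·35·(-19) = 3060
D > 0 non-square ⇒ indefinite ⇒ periodic river

river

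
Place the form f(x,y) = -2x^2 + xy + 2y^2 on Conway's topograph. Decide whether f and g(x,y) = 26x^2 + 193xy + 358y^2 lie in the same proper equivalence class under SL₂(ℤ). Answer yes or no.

D₁ = 17, D₂ = 17
river cycle of f (length 6): (2, 3, -1), (-1, 3, 2), (2, 1, -2), (-2, 3, 1), (1, 3, -2), (-2, 1, 2)
river cycle of g (length 6): (2, 3, -1), (-1, 3, 2), (2, 1, -2), (-2, 3, 1), (1, 3, -2), (-2, 1, 2)
cycles coincide ⇒ equivalent

yes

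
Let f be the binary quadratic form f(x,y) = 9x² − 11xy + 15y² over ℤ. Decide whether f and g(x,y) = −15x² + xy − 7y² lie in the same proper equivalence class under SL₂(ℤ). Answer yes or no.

D₁ = -419, D₂ = -419
f: translate: b→7 (≡-11 mod 18), so (9,-11,15)→(9,7,13)
f: reduced (well bottom): (9,7,13) with a≤c, −a<b≤a
g is negative-definite; reduce −g:
−g: flip: (15,-1,7)→(7,1,15)
−g: reduced (well bottom): (7,1,15) with a≤c, −a<b≤a
flip sign back: reduced form of g is (-7,-1,-15)
reduced forms (9, 7, 13) vs (-7, -1, -15) ⇒ inequivalent

no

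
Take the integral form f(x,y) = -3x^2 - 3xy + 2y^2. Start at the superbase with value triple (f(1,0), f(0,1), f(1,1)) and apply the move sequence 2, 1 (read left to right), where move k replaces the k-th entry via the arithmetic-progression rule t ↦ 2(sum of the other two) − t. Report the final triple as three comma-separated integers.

start (-3,2,-4) = (f(1,0),f(0,1),f(1,1))
replace slot 2: 2·((-3)+(-4)) − 2 = -16 → (-3,-16,-4)
replace slot 1: 2·((-16)+(-4)) − (-3) = -37 → (-37,-16,-4)

-37,-16,-4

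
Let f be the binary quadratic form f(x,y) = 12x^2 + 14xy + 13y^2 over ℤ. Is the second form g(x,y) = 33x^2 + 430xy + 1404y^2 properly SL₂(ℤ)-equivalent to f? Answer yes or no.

D₁ = -428, D₂ = -428
f: translate: b→-10 (≡14 mod 24), so (12,14,13)→(12,-10,11)
f: flip: (12,-10,11)→(11,10,12)
f: reduced (well bottom): (11,10,12) with a≤c, −a<b≤a
g: translate: b→-32 (≡430 mod 66), so (33,430,1404)→(33,-32,11)
g: flip: (33,-32,11)→(11,32,33)
g: translate: b→10 (≡32 mod 22), so (11,32,33)→(11,10,12)
g: reduced (well bottom): (11,10,12) with a≤c, −a<b≤a
reduced forms (11, 10, 12) vs (11, 10, 12) ⇒ equivalent

yes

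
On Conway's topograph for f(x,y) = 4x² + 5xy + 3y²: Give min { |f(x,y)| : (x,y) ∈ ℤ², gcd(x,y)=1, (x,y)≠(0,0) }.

translate: b→-3 (≡5 mod 8), so (4,5,3)→(4,-3,2)
flip: (4,-3,2)→(2,3,4)
translate: b→-1 (≡3 mod 4), so (2,3,4)→(2,-1,3)
reduced (well bottom): (2,-1,3) with a≤c, −a<b≤a
well minimum = a = 2

2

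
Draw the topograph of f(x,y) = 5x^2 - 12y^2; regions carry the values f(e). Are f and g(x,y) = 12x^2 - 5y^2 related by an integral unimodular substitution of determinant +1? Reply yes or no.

D₁ = 240, D₂ = 240
river cycle of f (length 6): (5, 10, -7), (-7, 4, 8), (8, 12, -3), (-3, 12, 8), (8, 4, -7), (-7, 10, 5)
river cycle of g (length 6): (-5, 10, 7), (7, 4, -8), (-8, 12, 3), (3, 12, -8), (-8, 4, 7), (7, 10, -5)
cycles differ ⇒ inequivalent

no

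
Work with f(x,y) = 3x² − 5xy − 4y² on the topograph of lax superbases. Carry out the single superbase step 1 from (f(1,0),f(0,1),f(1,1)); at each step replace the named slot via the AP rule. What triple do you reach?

start (3,-4,-6) = (f(1,0),f(0,1),f(1,1))
replace slot 1: 2·((-4)+(-6)) − 3 = -23 → (-23,-4,-6)

-23,-4,-6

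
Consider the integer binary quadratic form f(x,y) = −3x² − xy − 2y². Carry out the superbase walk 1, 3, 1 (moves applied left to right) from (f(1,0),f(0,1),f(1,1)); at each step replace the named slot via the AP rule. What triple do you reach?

start (-3,-2,-6) = (f(1,0),f(0,1),f(1,1))
replace slot 1: 2·((-2)+(-6)) − (-3) = -13 → (-13,-2,-6)
replace slot 3: 2·((-13)+(-2)) − (-6) = -24 → (-13,-2,-24)
replace slot 1: 2·((-2)+(-24)) − (-13) = -39 → (-39,-2,-24)

-39,-2,-24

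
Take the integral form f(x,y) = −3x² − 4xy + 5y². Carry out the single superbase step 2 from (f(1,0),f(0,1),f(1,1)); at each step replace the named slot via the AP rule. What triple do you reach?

start (-3,5,-2) = (f(1,0),f(0,1),f(1,1))
replace slot 2: 2·((-3)+(-2)) − 5 = -15 → (-3,-15,-2)

-3,-15,-2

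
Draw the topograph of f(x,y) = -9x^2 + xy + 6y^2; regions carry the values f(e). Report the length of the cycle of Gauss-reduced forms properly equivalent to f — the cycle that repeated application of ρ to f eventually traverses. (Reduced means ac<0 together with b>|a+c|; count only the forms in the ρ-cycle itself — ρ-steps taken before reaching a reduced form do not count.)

D = 217, ⌊√D⌋ = 14
descent: ρ → (6,11,-4)  [lands on river]
river: ρ → (-4,13,3)
river: ρ → (3,11,-8)
river: ρ → (-8,5,6)
river: ρ → (6,7,-7)
river: ρ → (-7,7,6)
river: ρ → (6,5,-8)
river: ρ → (-8,11,3)
river: ρ → (3,13,-4)
river: ρ → (-4,11,6)
river: ρ → (6,13,-2)
river: ρ → (-2,11,12)
river: ρ → (12,13,-1)
river: ρ → (-1,13,12)
river: ρ → (12,11,-2)
river: ρ → (-2,13,6)
ρ-cycle length = 16 (tail of 1 descent step not counted)

16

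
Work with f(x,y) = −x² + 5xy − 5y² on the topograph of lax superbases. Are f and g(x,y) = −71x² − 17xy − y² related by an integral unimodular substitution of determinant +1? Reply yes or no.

D₁ = 5, D₂ = 5
river cycle of f (length 2): (-1, 1, 1), (1, 1, -1)
river cycle of g (length 2): (-1, 1, 1), (1, 1, -1)
cycles coincide ⇒ equivalent

yes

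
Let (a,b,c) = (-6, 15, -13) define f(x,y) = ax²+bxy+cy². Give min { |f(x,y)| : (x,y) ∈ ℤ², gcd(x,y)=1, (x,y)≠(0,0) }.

translate: b→-3 (≡-15 mod 12), so (6,-15,13)→(6,-3,4)
flip: (6,-3,4)→(4,3,6)
reduced (well bottom): (4,3,6) with a≤c, −a<b≤a
well minimum |f| = |-4| = 4 (negative-definite)

4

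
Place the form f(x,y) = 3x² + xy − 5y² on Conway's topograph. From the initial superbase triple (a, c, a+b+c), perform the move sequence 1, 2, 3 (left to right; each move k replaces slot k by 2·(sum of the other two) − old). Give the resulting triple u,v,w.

start (3,-5,-1) = (f(1,0),f(0,1),f(1,1))
replace slot 1: 2·((-5)+(-1)) − 3 = -15 → (-15,-5,-1)
replace slot 2: 2·((-15)+(-1)) − (-5) = -27 → (-15,-27,-1)
replace slot 3: 2·((-15)+(-27)) − (-1) = -83 → (-15,-27,-83)

-15,-27,-83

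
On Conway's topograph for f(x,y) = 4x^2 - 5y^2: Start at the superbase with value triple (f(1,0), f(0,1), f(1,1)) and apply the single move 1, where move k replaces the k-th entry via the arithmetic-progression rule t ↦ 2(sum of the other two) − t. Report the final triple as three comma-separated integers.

start (4,-5,-1) = (f(1,0),f(0,1),f(1,1))
replace slot 1: 2·((-5)+(-1)) − 4 = -16 → (-16,-5,-1)

-16,-5,-1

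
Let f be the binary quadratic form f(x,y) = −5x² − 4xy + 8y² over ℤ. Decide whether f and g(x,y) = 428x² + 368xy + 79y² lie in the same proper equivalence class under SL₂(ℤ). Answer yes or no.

D₁ = 176, D₂ = 176
river cycle of f (length 8): (8, 4, -5), (-5, 6, 7), (7, 8, -4), (-4, 8, 7), (7, 6, -5), (-5, 4, 8), (8, 12, -1), (-1, 12, 8)
river cycle of g (length 8): (8, 4, -5), (-5, 6, 7), (7, 8, -4), (-4, 8, 7), (7, 6, -5), (-5, 4, 8), (8, 12, -1), (-1, 12, 8)
cycles coincide ⇒ equivalent

yes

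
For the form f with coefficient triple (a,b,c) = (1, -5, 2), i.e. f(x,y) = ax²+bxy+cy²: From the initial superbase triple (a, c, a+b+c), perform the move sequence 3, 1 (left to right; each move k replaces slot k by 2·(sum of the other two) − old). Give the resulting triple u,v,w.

start (1,2,-2) = (f(1,0),f(0,1),f(1,1))
replace slot 3: 2·(1+2) − (-2) = 8 → (1,2,8)
replace slot 1: 2·(2+8) − 1 = 19 → (19,2,8)

19,2,8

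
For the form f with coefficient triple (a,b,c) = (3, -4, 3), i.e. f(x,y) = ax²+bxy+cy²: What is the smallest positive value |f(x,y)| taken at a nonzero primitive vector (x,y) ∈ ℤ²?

translate: b→2 (≡-4 mod 6), so (3,-4,3)→(3,2,2)
flip: (3,2,2)→(2,-2,3)
translate: b→2 (≡-2 mod 4), so (2,-2,3)→(2,2,3)
reduced (well bottom): (2,2,3) with a≤c, −a<b≤a
well minimum = a = 2

2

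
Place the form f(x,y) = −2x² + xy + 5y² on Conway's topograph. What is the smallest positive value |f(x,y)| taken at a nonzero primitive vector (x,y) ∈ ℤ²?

descent: ρ → (5,-1,-2)
descent: ρ → (-2,5,2)  [lands on river]
river: ρ → (2,3,-4)
river: ρ → (-4,5,1)
river: ρ → (1,5,-4)
river: ρ → (-4,3,2)
river: ρ → (2,5,-2)
river: ρ → (-2,3,4)
river: ρ → (4,5,-1)
river: ρ → (-1,5,4)
river: ρ → (4,3,-2)
closes: descent 2, river 10
min |a| on river = 1

1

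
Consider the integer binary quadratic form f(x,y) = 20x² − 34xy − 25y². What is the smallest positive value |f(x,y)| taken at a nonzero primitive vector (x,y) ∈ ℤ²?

descent: ρ → (-25,34,20)  [lands on river]
river: ρ → (20,46,-13)
river: ρ → (-13,32,41)
river: ρ → (41,50,-4)
river: ρ → (-4,54,15)
river: ρ → (15,36,-31)
river: ρ → (-31,26,20)
river: ρ → (20,54,-3)
river: ρ → (-3,54,20)
river: ρ → (20,26,-31)
river: ρ → (-31,36,15)
river: ρ → (15,54,-4)
river: ρ → (-4,50,41)
river: ρ → (41,32,-13)
river: ρ → (-13,46,20)
river: ρ → (20,34,-25)
river: ρ → (-25,16,29)
river: ρ → (29,42,-12)
river: ρ → (-12,54,5)
river: ρ → (5,56,-1)
river: ρ → (-1,56,5)
river: ρ → (5,54,-12)
river: ρ → (-12,42,29)
river: ρ → (29,16,-25)
closes: descent 1, river 24
min |a| on river = 1

1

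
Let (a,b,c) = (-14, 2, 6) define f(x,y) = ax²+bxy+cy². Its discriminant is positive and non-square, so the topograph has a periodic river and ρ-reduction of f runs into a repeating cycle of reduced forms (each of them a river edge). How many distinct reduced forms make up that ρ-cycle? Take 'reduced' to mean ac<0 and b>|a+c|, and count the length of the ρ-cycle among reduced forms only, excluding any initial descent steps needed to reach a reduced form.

D = 340, ⌊√D⌋ = 18
descent: ρ → (6,10,-10)  [lands on river]
river: ρ → (-10,10,6)
river: ρ → (6,14,-6)
river: ρ → (-6,10,10)
river: ρ → (10,10,-6)
river: ρ → (-6,14,6)
ρ-cycle length = 6 (tail of 1 descent step not counted)

6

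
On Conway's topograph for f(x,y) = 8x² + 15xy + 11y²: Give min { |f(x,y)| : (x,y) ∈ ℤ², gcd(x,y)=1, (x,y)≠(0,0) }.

translate: b→-1 (≡15 mod 16), so (8,15,11)→(8,-1,4)
flip: (8,-1,4)→(4,1,8)
reduced (well bottom): (4,1,8) with a≤c, −a<b≤a
well minimum = a = 4

4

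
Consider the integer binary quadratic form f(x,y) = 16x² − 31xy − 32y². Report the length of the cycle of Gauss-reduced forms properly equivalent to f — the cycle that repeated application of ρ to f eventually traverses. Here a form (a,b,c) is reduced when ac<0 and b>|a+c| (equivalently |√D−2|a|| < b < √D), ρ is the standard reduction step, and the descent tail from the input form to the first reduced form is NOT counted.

D = 3009, ⌊√D⌋ = 54
descent: ρ → (-32,31,16)  [lands on river]
river: ρ → (16,33,-30)
river: ρ → (-30,27,19)
river: ρ → (19,49,-8)
river: ρ → (-8,47,25)
river: ρ → (25,53,-2)
river: ρ → (-2,51,51)
river: ρ → (51,51,-2)
river: ρ → (-2,53,25)
river: ρ → (25,47,-8)
river: ρ → (-8,49,19)
river: ρ → (19,27,-30)
river: ρ → (-30,33,16)
river: ρ → (16,31,-32)
river: ρ → (-32,33,15)
river: ρ → (15,27,-38)
river: ρ → (-38,49,4)
river: ρ → (4,47,-50)
river: ρ → (-50,53,1)
river: ρ → (1,53,-50)
river: ρ → (-50,47,4)
river: ρ → (4,49,-38)
river: ρ → (-38,27,15)
river: ρ → (15,33,-32)
ρ-cycle length = 24 (tail of 1 descent step not counted)

24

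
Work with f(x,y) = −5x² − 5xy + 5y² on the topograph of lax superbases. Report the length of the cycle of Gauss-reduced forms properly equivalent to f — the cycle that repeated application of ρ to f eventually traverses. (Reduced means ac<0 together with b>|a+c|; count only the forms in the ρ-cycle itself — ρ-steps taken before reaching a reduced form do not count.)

D = 125, ⌊√D⌋ = 11
descent: ρ → (5,5,-5)  [lands on river]
river: ρ → (-5,5,5)
ρ-cycle length = 2 (tail of 1 descent step not counted)

2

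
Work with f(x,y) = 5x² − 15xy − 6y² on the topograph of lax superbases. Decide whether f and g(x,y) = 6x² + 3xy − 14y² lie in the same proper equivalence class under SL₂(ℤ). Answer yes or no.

D₁ = 345, D₂ = 345
river cycle of f (length 10): (-6, 15, 5), (5, 15, -6), (-6, 9, 11), (11, 13, -4), (-4, 11, 14), (14, 17, -1), (-1, 17, 14), (14, 11, -4), (-4, 13, 11), (11, 9, -6)
river cycle of g (length 10): (6, 15, -5), (-5, 15, 6), (6, 9, -11), (-11, 13, 4), (4, 11, -14), (-14, 17, 1), (1, 17, -14), (-14, 11, 4), (4, 13, -11), (-11, 9, 6)
cycles differ ⇒ inequivalent

no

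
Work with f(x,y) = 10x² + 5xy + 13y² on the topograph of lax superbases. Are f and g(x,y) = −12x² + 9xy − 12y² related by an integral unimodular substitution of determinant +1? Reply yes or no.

D₁ = -495, D₂ = -495
f: reduced (well bottom): (10,5,13) with a≤c, −a<b≤a
g is negative-definite; reduce −g:
−g: flip: (12,-9,12)→(12,9,12)
−g: reduced (well bottom): (12,9,12) with a≤c, −a<b≤a
flip sign back: reduced form of g is (-12,-9,-12)
reduced forms (10, 5, 13) vs (-12, -9, -12) ⇒ inequivalent

no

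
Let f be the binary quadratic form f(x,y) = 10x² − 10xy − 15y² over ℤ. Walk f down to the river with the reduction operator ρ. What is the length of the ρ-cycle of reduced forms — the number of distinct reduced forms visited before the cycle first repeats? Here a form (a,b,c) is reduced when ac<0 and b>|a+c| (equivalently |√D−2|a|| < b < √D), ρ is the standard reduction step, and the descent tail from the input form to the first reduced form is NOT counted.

D = 700, ⌊√D⌋ = 26
descent: ρ → (-15,10,10)  [lands on river]
river: ρ → (10,10,-15)
river: ρ → (-15,20,5)
river: ρ → (5,20,-15)
ρ-cycle length = 4 (tail of 1 descent step not counted)

4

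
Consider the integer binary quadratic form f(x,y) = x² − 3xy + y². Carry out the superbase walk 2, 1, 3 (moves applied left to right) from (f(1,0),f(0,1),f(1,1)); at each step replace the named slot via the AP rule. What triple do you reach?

start (1,1,-1) = (f(1,0),f(0,1),f(1,1))
replace slot 2: 2·(1+(-1)) − 1 = -1 → (1,-1,-1)
replace slot 1: 2·((-1)+(-1)) − 1 = -5 → (-5,-1,-1)
replace slot 3: 2·((-5)+(-1)) − (-1) = -11 → (-5,-1,-11)

-5,-1,-11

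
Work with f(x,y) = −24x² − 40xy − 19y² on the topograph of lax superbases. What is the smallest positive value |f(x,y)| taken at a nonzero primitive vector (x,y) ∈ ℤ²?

translate: b→-8 (≡40 mod 48), so (24,40,19)→(24,-8,3)
flip: (24,-8,3)→(3,8,24)
translate: b→2 (≡8 mod 6), so (3,8,24)→(3,2,19)
reduced (well bottom): (3,2,19) with a≤c, −a<b≤a
well minimum |f| = |-3| = 3 (negative-definite)

3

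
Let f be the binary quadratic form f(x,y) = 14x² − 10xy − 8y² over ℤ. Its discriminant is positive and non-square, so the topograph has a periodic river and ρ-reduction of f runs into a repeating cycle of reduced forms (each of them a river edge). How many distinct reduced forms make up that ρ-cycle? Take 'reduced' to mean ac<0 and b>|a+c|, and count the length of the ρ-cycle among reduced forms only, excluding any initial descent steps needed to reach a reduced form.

D = 548, ⌊√D⌋ = 23
descent: ρ → (-8,10,14)  [lands on river]
river: ρ → (14,18,-4)
river: ρ → (-4,22,4)
river: ρ → (4,18,-14)
river: ρ → (-14,10,8)
river: ρ → (8,22,-2)
river: ρ → (-2,22,8)
river: ρ → (8,10,-14)
river: ρ → (-14,18,4)
river: ρ → (4,22,-4)
river: ρ → (-4,18,14)
river: ρ → (14,10,-8)
river: ρ → (-8,22,2)
river: ρ → (2,22,-8)
ρ-cycle length = 14 (tail of 1 descent step not counted)

14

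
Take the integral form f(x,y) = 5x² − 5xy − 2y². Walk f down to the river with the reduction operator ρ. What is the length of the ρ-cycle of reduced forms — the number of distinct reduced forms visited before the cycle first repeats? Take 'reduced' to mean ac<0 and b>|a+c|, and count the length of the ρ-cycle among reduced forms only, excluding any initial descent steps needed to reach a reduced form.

D = 65, ⌊√D⌋ = 8
descent: ρ → (-2,5,5)  [lands on river]
river: ρ → (5,5,-2)
river: ρ → (-2,7,2)
river: ρ → (2,5,-5)
river: ρ → (-5,5,2)
river: ρ → (2,7,-2)
ρ-cycle length = 6 (tail of 1 descent step not counted)

6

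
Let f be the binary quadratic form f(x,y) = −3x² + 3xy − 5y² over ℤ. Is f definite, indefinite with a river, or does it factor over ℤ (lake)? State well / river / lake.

D = b²−4ac = 3² − 4·(-3)·(-5) = -51
D < 0 ⇒ definite ⇒ every region one sign ⇒ single well

well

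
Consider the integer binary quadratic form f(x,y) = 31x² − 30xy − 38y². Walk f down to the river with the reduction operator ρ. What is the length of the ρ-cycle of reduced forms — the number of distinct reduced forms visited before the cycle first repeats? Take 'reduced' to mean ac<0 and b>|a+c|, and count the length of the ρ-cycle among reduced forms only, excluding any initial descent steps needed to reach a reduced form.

D = 5612, ⌊√D⌋ = 74
descent: ρ → (-38,30,31)  [lands on river]
river: ρ → (31,32,-37)
river: ρ → (-37,42,26)
river: ρ → (26,62,-17)
river: ρ → (-17,74,2)
river: ρ → (2,74,-17)
river: ρ → (-17,62,26)
river: ρ → (26,42,-37)
river: ρ → (-37,32,31)
river: ρ → (31,30,-38)
river: ρ → (-38,46,23)
river: ρ → (23,46,-38)
ρ-cycle length = 12 (tail of 1 descent step not counted)

12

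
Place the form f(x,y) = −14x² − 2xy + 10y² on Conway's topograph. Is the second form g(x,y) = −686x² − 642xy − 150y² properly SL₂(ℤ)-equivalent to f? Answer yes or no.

D₁ = 564, D₂ = 564
river cycle of f (length 4): (10, 22, -2), (-2, 22, 10), (10, 18, -6), (-6, 18, 10)
river cycle of g (length 4): (-2, 22, 10), (10, 18, -6), (-6, 18, 10), (10, 22, -2)
cycles coincide ⇒ equivalent

yes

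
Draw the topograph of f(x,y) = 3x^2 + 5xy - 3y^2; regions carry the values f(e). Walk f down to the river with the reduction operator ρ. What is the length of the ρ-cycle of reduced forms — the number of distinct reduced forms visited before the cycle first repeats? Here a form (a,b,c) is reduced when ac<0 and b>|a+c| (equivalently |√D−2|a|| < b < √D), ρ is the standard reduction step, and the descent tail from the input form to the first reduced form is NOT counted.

D = 61, ⌊√D⌋ = 7
river: ρ → (-3,7,1)
river: ρ → (1,7,-3)
river: ρ → (-3,5,3)
river: ρ → (3,7,-1)
river: ρ → (-1,7,3)
river: ρ → (3,5,-3)
ρ-cycle length = 6 (tail of 0 descent steps not counted)

6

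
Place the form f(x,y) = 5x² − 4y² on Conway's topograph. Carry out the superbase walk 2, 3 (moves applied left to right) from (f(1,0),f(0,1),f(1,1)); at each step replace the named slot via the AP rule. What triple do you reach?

start (5,-4,1) = (f(1,0),f(0,1),f(1,1))
replace slot 2: 2·(5+1) − (-4) = 16 → (5,16,1)
replace slot 3: 2·(5+16) − 1 = 41 → (5,16,41)

5,16,41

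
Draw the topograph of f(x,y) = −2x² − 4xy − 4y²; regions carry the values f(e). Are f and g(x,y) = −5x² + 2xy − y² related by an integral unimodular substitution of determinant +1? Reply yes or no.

D₁ = -16, D₂ = -16
f is negative-definite; reduce −f:
−f: translate: b→0 (≡4 mod 4), so (2,4,4)→(2,0,2)
−f: reduced (well bottom): (2,0,2) with a≤c, −a<b≤a
flip sign back: reduced form of f is (-2,0,-2)
g is negative-definite; reduce −g:
−g: flip: (5,-2,1)→(1,2,5)
−g: translate: b→0 (≡2 mod 2), so (1,2,5)→(1,0,4)
−g: reduced (well bottom): (1,0,4) with a≤c, −a<b≤a
flip sign back: reduced form of g is (-1,0,-4)
reduced forms (-2, 0, -2) vs (-1, 0, -4) ⇒ inequivalent

no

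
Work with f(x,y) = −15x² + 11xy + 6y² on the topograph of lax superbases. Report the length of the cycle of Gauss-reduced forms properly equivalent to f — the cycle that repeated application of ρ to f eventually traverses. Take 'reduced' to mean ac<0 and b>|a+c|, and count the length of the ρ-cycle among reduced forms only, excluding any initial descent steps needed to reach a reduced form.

D = 481, ⌊√D⌋ = 21
river: ρ → (6,13,-13)
river: ρ → (-13,13,6)
river: ρ → (6,11,-15)
river: ρ → (-15,19,2)
river: ρ → (2,21,-5)
river: ρ → (-5,19,6)
river: ρ → (6,17,-8)
river: ρ → (-8,15,8)
river: ρ → (8,17,-6)
river: ρ → (-6,19,5)
river: ρ → (5,21,-2)
river: ρ → (-2,19,15)
river: ρ → (15,11,-6)
river: ρ → (-6,13,13)
river: ρ → (13,13,-6)
river: ρ → (-6,11,15)
river: ρ → (15,19,-2)
river: ρ → (-2,21,5)
river: ρ → (5,19,-6)
river: ρ → (-6,17,8)
river: ρ → (8,15,-8)
river: ρ → (-8,17,6)
river: ρ → (6,19,-5)
river: ρ → (-5,21,2)
river: ρ → (2,19,-15)
river: ρ → (-15,11,6)
ρ-cycle length = 26 (tail of 0 descent steps not counted)

26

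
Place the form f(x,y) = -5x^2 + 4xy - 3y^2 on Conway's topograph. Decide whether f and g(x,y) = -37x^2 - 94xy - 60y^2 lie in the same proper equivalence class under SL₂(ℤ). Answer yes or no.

D₁ = -44, D₂ = -44
f is negative-definite; reduce −f:
−f: flip: (5,-4,3)→(3,4,5)
−f: translate: b→-2 (≡4 mod 6), so (3,4,5)→(3,-2,4)
−f: reduced (well bottom): (3,-2,4) with a≤c, −a<b≤a
flip sign back: reduced form of f is (-3,2,-4)
g is negative-definite; reduce −g:
−g: translate: b→20 (≡94 mod 74), so (37,94,60)→(37,20,3)
−g: flip: (37,20,3)→(3,-20,37)
−g: translate: b→-2 (≡-20 mod 6), so (3,-20,37)→(3,-2,4)
−g: reduced (well bottom): (3,-2,4) with a≤c, −a<b≤a
flip sign back: reduced form of g is (-3,2,-4)
reduced forms (-3, 2, -4) vs (-3, 2, -4) ⇒ equivalent

yes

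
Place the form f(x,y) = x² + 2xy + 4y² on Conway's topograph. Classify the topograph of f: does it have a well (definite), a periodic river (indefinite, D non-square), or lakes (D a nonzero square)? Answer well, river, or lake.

D = b²−4ac = 2² − 4·1·4 = -12
D < 0 ⇒ definite ⇒ every region one sign ⇒ single well

well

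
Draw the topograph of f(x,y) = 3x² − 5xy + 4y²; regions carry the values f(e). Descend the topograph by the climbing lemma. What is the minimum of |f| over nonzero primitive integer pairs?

translate: b→1 (≡-5 mod 6), so (3,-5,4)→(3,1,2)
flip: (3,1,2)→(2,-1,3)
reduced (well bottom): (2,-1,3) with a≤c, −a<b≤a
well minimum = a = 2

2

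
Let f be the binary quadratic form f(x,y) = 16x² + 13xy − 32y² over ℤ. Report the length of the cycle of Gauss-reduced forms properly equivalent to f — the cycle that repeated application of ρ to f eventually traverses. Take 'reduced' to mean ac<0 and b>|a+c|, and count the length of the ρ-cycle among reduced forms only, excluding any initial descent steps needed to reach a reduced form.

D = 2217, ⌊√D⌋ = 47
descent: ρ → (-32,-13,16)
descent: ρ → (16,45,-3)  [lands on river]
river: ρ → (-3,45,16)
river: ρ → (16,19,-29)
river: ρ → (-29,39,6)
river: ρ → (6,45,-8)
river: ρ → (-8,35,31)
river: ρ → (31,27,-12)
river: ρ → (-12,45,4)
river: ρ → (4,43,-23)
river: ρ → (-23,3,24)
river: ρ → (24,45,-2)
river: ρ → (-2,47,1)
river: ρ → (1,47,-2)
river: ρ → (-2,45,24)
river: ρ → (24,3,-23)
river: ρ → (-23,43,4)
river: ρ → (4,45,-12)
river: ρ → (-12,27,31)
river: ρ → (31,35,-8)
river: ρ → (-8,45,6)
river: ρ → (6,39,-29)
river: ρ → (-29,19,16)
ρ-cycle length = 22 (tail of 2 descent steps not counted)

22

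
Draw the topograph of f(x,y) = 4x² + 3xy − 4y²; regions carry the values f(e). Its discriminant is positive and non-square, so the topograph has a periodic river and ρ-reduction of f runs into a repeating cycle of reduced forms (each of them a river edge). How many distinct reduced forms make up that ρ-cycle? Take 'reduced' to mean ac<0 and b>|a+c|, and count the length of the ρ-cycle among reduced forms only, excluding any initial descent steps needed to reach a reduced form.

D = 73, ⌊√D⌋ = 8
river: ρ → (-4,5,3)
river: ρ → (3,7,-2)
river: ρ → (-2,5,6)
river: ρ → (6,7,-1)
river: ρ → (-1,7,6)
river: ρ → (6,5,-2)
river: ρ → (-2,7,3)
river: ρ → (3,5,-4)
river: ρ → (-4,3,4)
river: ρ → (4,5,-3)
river: ρ → (-3,7,2)
river: ρ → (2,5,-6)
river: ρ → (-6,7,1)
river: ρ → (1,7,-6)
river: ρ → (-6,5,2)
river: ρ → (2,7,-3)
river: ρ → (-3,5,4)
river: ρ → (4,3,-4)
ρ-cycle length = 18 (tail of 0 descent steps not counted)

18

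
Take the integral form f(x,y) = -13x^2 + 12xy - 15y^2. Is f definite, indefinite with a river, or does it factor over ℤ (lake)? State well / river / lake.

D = b²−4ac = 12² − 4·(-13)·(-15) = -636
D < 0 ⇒ definite ⇒ every region one sign ⇒ single well

well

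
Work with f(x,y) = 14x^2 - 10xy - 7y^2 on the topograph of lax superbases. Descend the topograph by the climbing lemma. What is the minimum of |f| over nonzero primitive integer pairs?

descent: ρ → (-7,10,14)  [lands on river]
river: ρ → (14,18,-3)
river: ρ → (-3,18,14)
river: ρ → (14,10,-7)
river: ρ → (-7,18,6)
river: ρ → (6,18,-7)
closes: descent 1, river 6
min |a| on river = 3

3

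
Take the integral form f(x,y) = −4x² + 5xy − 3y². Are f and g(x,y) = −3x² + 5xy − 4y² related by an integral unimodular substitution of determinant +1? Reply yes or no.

D₁ = -23, D₂ = -23
f is negative-definite; reduce −f:
−f: translate: b→3 (≡-5 mod 8), so (4,-5,3)→(4,3,2)
−f: flip: (4,3,2)→(2,-3,4)
−f: translate: b→1 (≡-3 mod 4), so (2,-3,4)→(2,1,3)
−f: reduced (well bottom): (2,1,3) with a≤c, −a<b≤a
flip sign back: reduced form of f is (-2,-1,-3)
g is negative-definite; reduce −g:
−g: translate: b→1 (≡-5 mod 6), so (3,-5,4)→(3,1,2)
−g: flip: (3,1,2)→(2,-1,3)
−g: reduced (well bottom): (2,-1,3) with a≤c, −a<b≤a
flip sign back: reduced form of g is (-2,1,-3)
reduced forms (-2, -1, -3) vs (-2, 1, -3) ⇒ inequivalent

no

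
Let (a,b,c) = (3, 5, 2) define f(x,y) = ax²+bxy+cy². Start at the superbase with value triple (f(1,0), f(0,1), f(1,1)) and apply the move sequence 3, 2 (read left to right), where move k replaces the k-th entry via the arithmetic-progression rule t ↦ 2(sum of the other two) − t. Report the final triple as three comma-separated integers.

start (3,2,10) = (f(1,0),f(0,1),f(1,1))
replace slot 3: 2·(3+2) − 10 = 0 → (3,2,0)
replace slot 2: 2·(3+0) − 2 = 4 → (3,4,0)

3,4,0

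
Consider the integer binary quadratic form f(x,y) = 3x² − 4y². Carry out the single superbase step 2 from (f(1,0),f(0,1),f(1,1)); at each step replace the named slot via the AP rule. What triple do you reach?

start (3,-4,-1) = (f(1,0),f(0,1),f(1,1))
replace slot 2: 2·(3+(-1)) − (-4) = 8 → (3,8,-1)

3,8,-1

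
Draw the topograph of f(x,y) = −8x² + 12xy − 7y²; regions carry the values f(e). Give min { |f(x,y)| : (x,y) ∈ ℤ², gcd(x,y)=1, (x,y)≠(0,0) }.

translate: b→4 (≡-12 mod 16), so (8,-12,7)→(8,4,3)
flip: (8,4,3)→(3,-4,8)
translate: b→2 (≡-4 mod 6), so (3,-4,8)→(3,2,7)
reduced (well bottom): (3,2,7) with a≤c, −a<b≤a
well minimum |f| = |-3| = 3 (negative-definite)

3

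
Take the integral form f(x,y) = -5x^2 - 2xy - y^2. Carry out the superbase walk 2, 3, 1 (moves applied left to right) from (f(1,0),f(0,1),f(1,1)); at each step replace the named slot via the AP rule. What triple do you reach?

start (-5,-1,-8) = (f(1,0),f(0,1),f(1,1))
replace slot 2: 2·((-5)+(-8)) − (-1) = -25 → (-5,-25,-8)
replace slot 3: 2·((-5)+(-25)) − (-8) = -52 → (-5,-25,-52)
replace slot 1: 2·((-25)+(-52)) − (-5) = -149 → (-149,-25,-52)

-149,-25,-52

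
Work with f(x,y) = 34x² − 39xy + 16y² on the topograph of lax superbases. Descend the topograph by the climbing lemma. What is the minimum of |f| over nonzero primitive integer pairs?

translate: b→29 (≡-39 mod 68), so (34,-39,16)→(34,29,11)
flip: (34,29,11)→(11,-29,34)
translate: b→-7 (≡-29 mod 22), so (11,-29,34)→(11,-7,16)
reduced (well bottom): (11,-7,16) with a≤c, −a<b≤a
well minimum = a = 11

11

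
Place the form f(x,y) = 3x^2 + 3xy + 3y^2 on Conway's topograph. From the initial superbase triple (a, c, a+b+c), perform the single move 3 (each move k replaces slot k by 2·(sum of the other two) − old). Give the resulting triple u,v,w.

start (3,3,9) = (f(1,0),f(0,1),f(1,1))
replace slot 3: 2·(3+3) − 9 = 3 → (3,3,3)

3,3,3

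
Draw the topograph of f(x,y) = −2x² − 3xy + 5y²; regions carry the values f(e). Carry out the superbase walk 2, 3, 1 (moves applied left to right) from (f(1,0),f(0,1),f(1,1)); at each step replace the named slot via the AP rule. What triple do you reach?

start (-2,5,0) = (f(1,0),f(0,1),f(1,1))
replace slot 2: 2·((-2)+0) − 5 = -9 → (-2,-9,0)
replace slot 3: 2·((-2)+(-9)) − 0 = -22 → (-2,-9,-22)
replace slot 1: 2·((-9)+(-22)) − (-2) = -60 → (-60,-9,-22)

-60,-9,-22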